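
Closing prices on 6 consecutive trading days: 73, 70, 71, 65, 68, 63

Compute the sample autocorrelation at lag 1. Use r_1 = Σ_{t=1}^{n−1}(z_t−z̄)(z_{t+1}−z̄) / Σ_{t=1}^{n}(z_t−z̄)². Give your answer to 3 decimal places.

Mean z̄ = (73 + 70 + 71 + 65 + 68 + 63)/6 = 68.3333
Σ(z_t−z̄)(z_{t+1}−z̄) = (7.7778) + (4.4444) + (-8.8889) + (1.1111) + (1.7778) = 6.2222
Denominator Σ(z_t−z̄)² = 71.3333
r_1 = 6.2222 / 71.3333 = 0.087

0.087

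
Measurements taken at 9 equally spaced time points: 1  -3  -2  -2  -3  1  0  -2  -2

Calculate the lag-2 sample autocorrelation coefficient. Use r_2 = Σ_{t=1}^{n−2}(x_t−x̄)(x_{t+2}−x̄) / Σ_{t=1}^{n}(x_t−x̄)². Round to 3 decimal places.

Mean x̄ = (1 − 3 − 2 − 2 − 3 + 1 + 0 − 2 − 2)/9 = -1.3333
Σ(x_t−x̄)(x_{t+2}−x̄) = (-1.5556) + (1.1111) + (1.1111) + (-1.5556) + (-2.2222) + (-1.5556) + (-0.8889) = -5.5556
Denominator Σ(x_t−x̄)² = 20.0000
r_2 = -5.5556 / 20.0000 = -0.278

-0.278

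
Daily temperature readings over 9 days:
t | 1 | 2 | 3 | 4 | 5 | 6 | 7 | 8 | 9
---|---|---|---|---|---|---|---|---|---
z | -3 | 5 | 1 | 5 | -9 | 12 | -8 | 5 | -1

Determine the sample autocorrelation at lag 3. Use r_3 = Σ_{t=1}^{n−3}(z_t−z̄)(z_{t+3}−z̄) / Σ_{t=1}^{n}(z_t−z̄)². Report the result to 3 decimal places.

-0.414

Mean z̄ = (-3 + 5 + 1 + 5 − 9 + 12 − 8 + 5 − 1)/9 = 0.7778
Σ(z_t−z̄)(z_{t+3}−z̄) = (-15.9506) + (-41.2840) + (2.4938) + (-37.0617) + (-41.2840) + (-19.9506) = -153.0370
Denominator Σ(z_t−z̄)² = 369.5556
r_3 = -153.0370 / 369.5556 = -0.414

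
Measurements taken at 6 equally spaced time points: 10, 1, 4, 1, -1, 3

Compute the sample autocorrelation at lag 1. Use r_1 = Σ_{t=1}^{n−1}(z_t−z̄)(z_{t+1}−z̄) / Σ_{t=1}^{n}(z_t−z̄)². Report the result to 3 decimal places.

-0.135

Mean z̄ = (10 + 1 + 4 + 1 − 1 + 3)/6 = 3.0000
Deviations from mean: 7.0000, -2.0000, 1.0000, -2.0000, -4.0000, 0.0000
Σ(z_t−z̄)(z_{t+1}−z̄) = (-14.0000) + (-2.0000) + (-2.0000) + (8.0000) + (0.0000) = -10.0000
Denominator Σ(z_t−z̄)² = 74.0000
r_1 = -10.0000 / 74.0000 = -0.135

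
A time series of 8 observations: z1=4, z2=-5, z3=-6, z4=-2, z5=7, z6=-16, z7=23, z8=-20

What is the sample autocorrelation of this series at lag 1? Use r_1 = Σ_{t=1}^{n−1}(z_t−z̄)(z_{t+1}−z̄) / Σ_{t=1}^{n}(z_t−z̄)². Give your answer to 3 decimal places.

Mean z̄ = (4 − 5 − 6 − 2 + 7 − 16 + 23 − 20)/8 = -1.8750
Deviations from mean: 5.8750, -3.1250, -4.1250, -0.1250, 8.8750, -14.1250, 24.8750, -18.1250
Σ(z_t−z̄)(z_{t+1}−z̄) = (-18.3594) + (12.8906) + (0.5156) + (-1.1094) + (-125.3594) + (-351.3594) + (-450.8594) = -933.6406
Denominator Σ(z_t−z̄)² = 1286.8750
r_1 = -933.6406 / 1286.8750 = -0.726

-0.726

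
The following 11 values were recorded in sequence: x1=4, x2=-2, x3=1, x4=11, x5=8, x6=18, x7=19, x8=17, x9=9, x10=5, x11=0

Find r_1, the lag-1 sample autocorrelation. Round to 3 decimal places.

0.592

Mean x̄ = (4 − 2 + 1 + 11 + 8 + 18 + 19 + 17 + 9 + 5 + 0)/11 = 8.1818
Numerator Σ_{t=1}^{10}(x_t−x̄)(x_{t+1}−x̄) = 325.4215
Denominator Σ(x_t−x̄)² = 549.6364
r_1 = 325.4215 / 549.6364 = 0.592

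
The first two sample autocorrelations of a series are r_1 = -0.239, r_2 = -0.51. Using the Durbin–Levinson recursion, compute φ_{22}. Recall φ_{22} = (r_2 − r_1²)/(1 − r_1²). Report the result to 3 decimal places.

-0.601

φ_{22} = (r_2 − r_1²) / (1 − r_1²)
r_1² = (-0.239)² = 0.057121
Numerator = -0.51 − 0.0571 = -0.5671; denominator = 1 − 0.0571 = 0.9429
φ_{22} = -0.5671 / 0.9429 = -0.601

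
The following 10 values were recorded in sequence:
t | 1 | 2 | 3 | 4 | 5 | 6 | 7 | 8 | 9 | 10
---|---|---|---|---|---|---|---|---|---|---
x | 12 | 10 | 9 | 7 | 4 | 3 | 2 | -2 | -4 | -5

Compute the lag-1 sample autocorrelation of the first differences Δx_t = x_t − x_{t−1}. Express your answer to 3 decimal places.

-0.226

First differences Δx: -2, -1, -2, -3, -1, -1, -4, -2, -1
Mean of differences = -1.8889
Numerator Σ(Δx_t−Δx̄)(Δx_{t+1}−Δx̄) = -2.0123
Denominator Σ(Δx_t−Δx̄)² = 8.8889
r_1(Δx) = -2.0123 / 8.8889 = -0.226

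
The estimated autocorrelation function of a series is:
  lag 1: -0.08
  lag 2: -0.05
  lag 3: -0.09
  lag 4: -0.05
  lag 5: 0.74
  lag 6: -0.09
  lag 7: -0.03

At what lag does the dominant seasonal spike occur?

5

The largest autocorrelation is r_5 = 0.74; the remaining lags stay at or below -0.03.
The dominant spike at lag 5 indicates a seasonal period of 5.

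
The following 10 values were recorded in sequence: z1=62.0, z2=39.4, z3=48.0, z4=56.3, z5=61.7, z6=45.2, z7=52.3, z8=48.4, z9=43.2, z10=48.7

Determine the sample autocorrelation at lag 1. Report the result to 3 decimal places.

Mean z̄ = (62.0 + 39.4 + 48.0 + 56.3 + 61.7 + 45.2 + 52.3 + 48.4 + 43.2 + 48.7)/10 = 50.5200
Numerator Σ_{t=1}^{9}(z_t−z̄)(z_{t+1}−z̄) = -93.4604
Denominator Σ(z_t−z̄)² = 513.0560
r_1 = -93.4604 / 513.0560 = -0.182

-0.182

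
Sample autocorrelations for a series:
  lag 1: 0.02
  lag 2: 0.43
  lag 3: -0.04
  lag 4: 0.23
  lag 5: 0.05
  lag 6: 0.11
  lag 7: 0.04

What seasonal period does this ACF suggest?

2

The largest autocorrelation is r_2 = 0.43, with a weaker echo at lag 4 (0.23); the remaining lags stay at or below 0.11.
The dominant spike at lag 2 indicates a seasonal period of 2.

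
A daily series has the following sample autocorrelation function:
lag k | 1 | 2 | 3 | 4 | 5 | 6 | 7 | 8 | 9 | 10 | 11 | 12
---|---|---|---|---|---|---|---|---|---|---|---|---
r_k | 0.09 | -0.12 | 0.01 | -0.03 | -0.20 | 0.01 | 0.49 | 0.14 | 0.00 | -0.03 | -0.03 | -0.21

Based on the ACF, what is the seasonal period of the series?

The largest autocorrelation is r_7 = 0.49; the remaining lags stay at or below 0.14.
The dominant spike at lag 7 indicates a seasonal period of 7.

7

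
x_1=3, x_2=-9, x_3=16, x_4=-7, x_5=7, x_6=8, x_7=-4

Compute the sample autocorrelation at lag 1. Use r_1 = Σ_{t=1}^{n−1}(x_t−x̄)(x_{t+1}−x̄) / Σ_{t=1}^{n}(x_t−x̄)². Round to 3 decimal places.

-0.690

Mean x̄ = (3 − 9 + 16 − 7 + 7 + 8 − 4)/7 = 2.0000
Deviations from mean: 1.0000, -11.0000, 14.0000, -9.0000, 5.0000, 6.0000, -6.0000
Σ(x_t−x̄)(x_{t+1}−x̄) = (-11.0000) + (-154.0000) + (-126.0000) + (-45.0000) + (30.0000) + (-36.0000) = -342.0000
Denominator Σ(x_t−x̄)² = 496.0000
r_1 = -342.0000 / 496.0000 = -0.690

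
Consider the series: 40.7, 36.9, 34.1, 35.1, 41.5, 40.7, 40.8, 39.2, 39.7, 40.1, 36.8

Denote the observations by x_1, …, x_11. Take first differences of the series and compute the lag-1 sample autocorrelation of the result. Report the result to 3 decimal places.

First differences Δx: -3.8, -2.8, 1.0, 6.4, -0.8, 0.1, -1.6, 0.5, 0.4, -3.3
Mean of differences = -0.3900
Numerator Σ(Δx_t−Δx̄)(Δx_{t+1}−Δx̄) = 8.0559
Denominator Σ(Δx_t−Δx̄)² = 77.2290
r_1(Δx) = 8.0559 / 77.2290 = 0.104

0.104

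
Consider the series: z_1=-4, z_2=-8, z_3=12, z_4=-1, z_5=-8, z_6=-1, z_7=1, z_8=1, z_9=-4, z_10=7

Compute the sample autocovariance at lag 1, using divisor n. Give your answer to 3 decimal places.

-9.625

Mean z̄ = (-4 − 8 + 12 − 1 − 8 − 1 + 1 + 1 − 4 + 7)/10 = -0.5000
Σ_{t=1}^{9}(z_t−z̄)(z_{t+1}−z̄) = -96.2500
γ_1 = -96.2500 / 10 = -9.625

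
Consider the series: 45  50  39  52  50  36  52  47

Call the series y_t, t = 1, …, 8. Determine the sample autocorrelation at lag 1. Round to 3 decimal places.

-0.572

Mean ȳ = (45 + 50 + 39 + 52 + 50 + 36 + 52 + 47)/8 = 46.3750
Deviations from mean: -1.3750, 3.6250, -7.3750, 5.6250, 3.6250, -10.3750, 5.6250, 0.6250
Numerator Σ_{t=1}^{7}(y_t−ȳ)(y_{t+1}−ȳ) = -145.2656
Denominator Σ(y_t−ȳ)² = 253.8750
r_1 = -145.2656 / 253.8750 = -0.572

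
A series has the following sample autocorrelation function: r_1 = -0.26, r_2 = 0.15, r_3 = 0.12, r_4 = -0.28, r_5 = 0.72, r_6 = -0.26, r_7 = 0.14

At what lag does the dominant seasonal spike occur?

5

The largest autocorrelation is r_5 = 0.72; the remaining lags stay at or below 0.15.
The dominant spike at lag 5 indicates a seasonal period of 5.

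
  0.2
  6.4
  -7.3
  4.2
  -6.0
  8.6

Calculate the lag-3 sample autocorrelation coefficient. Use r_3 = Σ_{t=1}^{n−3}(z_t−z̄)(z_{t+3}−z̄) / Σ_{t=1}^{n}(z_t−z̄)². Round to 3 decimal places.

-0.480

Mean z̄ = (0.2 + 6.4 − 7.3 + 4.2 − 6.0 + 8.6)/6 = 1.0167
Σ(z_t−z̄)(z_{t+3}−z̄) = (-2.5997) + (-37.7731) + (-63.0681) = -103.4408
Denominator Σ(z_t−z̄)² = 215.6883
r_3 = -103.4408 / 215.6883 = -0.480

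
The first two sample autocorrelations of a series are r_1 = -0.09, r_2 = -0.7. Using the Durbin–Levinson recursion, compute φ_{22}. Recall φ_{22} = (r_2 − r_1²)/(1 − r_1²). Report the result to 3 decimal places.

-0.714

φ_{22} = (r_2 − r_1²) / (1 − r_1²)
r_1² = (-0.09)² = 0.0081
Numerator = -0.7 − 0.0081 = -0.7081; denominator = 1 − 0.0081 = 0.9919
φ_{22} = -0.7081 / 0.9919 = -0.714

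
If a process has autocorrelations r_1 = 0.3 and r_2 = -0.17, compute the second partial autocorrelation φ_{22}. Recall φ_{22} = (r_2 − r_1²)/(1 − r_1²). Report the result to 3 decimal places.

-0.286

φ_{22} = (r_2 − r_1²) / (1 − r_1²)
r_1² = (0.3)² = 0.09
Numerator = -0.17 − 0.0900 = -0.2600; denominator = 1 − 0.0900 = 0.9100
φ_{22} = -0.2600 / 0.9100 = -0.286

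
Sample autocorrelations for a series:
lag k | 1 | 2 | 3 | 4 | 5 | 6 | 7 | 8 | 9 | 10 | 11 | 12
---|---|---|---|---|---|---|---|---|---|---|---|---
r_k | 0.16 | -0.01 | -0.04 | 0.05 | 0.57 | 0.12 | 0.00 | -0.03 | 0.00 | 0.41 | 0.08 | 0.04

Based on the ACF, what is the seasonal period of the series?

5

The largest autocorrelation is r_5 = 0.57, with a weaker echo at lag 10 (0.41); the remaining lags stay at or below 0.16.
The dominant spike at lag 5 indicates a seasonal period of 5.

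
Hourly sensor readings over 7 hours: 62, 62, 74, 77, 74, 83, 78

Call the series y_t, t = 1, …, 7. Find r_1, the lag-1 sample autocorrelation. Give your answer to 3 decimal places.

Mean ȳ = (62 + 62 + 74 + 77 + 74 + 83 + 78)/7 = 72.8571
Deviations from mean: -10.8571, -10.8571, 1.1429, 4.1429, 1.1429, 10.1429, 5.1429
Numerator Σ_{t=1}^{6}(y_t−ȳ)(y_{t+1}−ȳ) = 178.6939
Denominator Σ(y_t−ȳ)² = 384.8571
r_1 = 178.6939 / 384.8571 = 0.464

0.464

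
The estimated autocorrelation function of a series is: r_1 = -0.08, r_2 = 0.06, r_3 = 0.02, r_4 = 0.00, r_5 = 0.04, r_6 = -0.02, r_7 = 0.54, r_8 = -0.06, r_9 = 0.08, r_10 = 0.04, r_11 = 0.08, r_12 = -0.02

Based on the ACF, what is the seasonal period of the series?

The largest autocorrelation is r_7 = 0.54; the remaining lags stay at or below 0.08.
The dominant spike at lag 7 indicates a seasonal period of 7.

7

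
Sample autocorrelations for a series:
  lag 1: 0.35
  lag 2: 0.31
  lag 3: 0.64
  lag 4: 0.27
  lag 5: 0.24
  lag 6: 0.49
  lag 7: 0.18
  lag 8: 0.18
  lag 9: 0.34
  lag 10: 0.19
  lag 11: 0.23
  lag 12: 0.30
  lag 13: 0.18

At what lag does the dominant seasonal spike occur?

The largest autocorrelation is r_3 = 0.64, with a weaker echo at lag 6 (0.49); the remaining lags stay at or below 0.35. The elevated value at lag 1 (0.35), dropping to 0.31 at lag 2, reflects decaying short-term dependence rather than seasonality.
The dominant spike at lag 3 indicates a seasonal period of 3.

3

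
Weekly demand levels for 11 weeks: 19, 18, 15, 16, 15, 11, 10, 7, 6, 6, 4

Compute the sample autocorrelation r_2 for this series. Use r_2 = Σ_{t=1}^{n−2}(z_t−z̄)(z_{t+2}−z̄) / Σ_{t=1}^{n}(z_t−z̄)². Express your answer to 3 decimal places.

0.484

Mean z̄ = (19 + 18 + 15 + 16 + 15 + 11 + 10 + 7 + 6 + 6 + 4)/11 = 11.5455
Numerator Σ_{t=1}^{9}(z_t−z̄)(z_{t+2}−z̄) = 136.7686
Denominator Σ(z_t−z̄)² = 282.7273
r_2 = 136.7686 / 282.7273 = 0.484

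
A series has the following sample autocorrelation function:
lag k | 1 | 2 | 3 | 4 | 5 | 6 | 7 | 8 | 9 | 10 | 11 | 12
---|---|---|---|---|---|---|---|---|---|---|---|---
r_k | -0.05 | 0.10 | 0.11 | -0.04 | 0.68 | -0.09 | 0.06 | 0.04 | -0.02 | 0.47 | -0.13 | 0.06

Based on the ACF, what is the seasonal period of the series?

The largest autocorrelation is r_5 = 0.68, with a weaker echo at lag 10 (0.47); the remaining lags stay at or below 0.11.
The dominant spike at lag 5 indicates a seasonal period of 5.

5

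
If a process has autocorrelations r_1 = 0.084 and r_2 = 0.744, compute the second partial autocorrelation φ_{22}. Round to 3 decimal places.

0.742

φ_{22} = (r_2 − r_1²) / (1 − r_1²)
r_1² = (0.084)² = 0.007056
Numerator = 0.744 − 0.0071 = 0.7369; denominator = 1 − 0.0071 = 0.9929
φ_{22} = 0.7369 / 0.9929 = 0.742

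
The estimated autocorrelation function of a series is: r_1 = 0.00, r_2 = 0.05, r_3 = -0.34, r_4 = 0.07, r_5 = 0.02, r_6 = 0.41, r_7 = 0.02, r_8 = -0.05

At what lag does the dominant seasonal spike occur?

6

The largest autocorrelation is r_6 = 0.41; the remaining lags stay at or below 0.07.
The dominant spike at lag 6 indicates a seasonal period of 6.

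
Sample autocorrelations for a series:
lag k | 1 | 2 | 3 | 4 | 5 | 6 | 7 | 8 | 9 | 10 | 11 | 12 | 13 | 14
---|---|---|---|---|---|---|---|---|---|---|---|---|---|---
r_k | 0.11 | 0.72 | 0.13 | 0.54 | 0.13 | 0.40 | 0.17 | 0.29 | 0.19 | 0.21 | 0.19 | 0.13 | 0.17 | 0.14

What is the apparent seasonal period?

2

The largest autocorrelation is r_2 = 0.72, with weaker echoes at lags 4 (0.54), 6 (0.40), 8 (0.29) and 10 (0.21); the remaining lags stay at or below 0.19.
The dominant spike at lag 2 indicates a seasonal period of 2.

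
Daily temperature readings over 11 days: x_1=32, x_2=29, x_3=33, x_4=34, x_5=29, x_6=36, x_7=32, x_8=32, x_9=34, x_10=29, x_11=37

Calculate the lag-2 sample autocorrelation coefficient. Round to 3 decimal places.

0.078

Mean x̄ = (32 + 29 + 33 + 34 + 29 + 36 + 32 + 32 + 34 + 29 + 37)/11 = 32.4545
Numerator Σ_{t=1}^{9}(x_t−x̄)(x_{t+2}−x̄) = 5.8595
Denominator Σ(x_t−x̄)² = 74.7273
r_2 = 5.8595 / 74.7273 = 0.078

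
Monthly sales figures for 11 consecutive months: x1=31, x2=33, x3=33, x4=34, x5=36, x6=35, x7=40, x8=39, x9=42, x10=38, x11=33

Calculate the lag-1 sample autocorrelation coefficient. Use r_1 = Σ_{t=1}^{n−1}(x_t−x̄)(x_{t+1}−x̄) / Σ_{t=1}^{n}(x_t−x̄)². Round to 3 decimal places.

Mean x̄ = (31 + 33 + 33 + 34 + 36 + 35 + 40 + 39 + 42 + 38 + 33)/11 = 35.8182
Numerator Σ_{t=1}^{10}(x_t−x̄)(x_{t+1}−x̄) = 63.0579
Denominator Σ(x_t−x̄)² = 121.6364
r_1 = 63.0579 / 121.6364 = 0.518

0.518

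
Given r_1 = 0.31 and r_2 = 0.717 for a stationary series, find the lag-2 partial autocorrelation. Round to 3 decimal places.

0.687

φ_{22} = (r_2 − r_1²) / (1 − r_1²)
r_1² = (0.31)² = 0.0961
Numerator = 0.717 − 0.0961 = 0.6209; denominator = 1 − 0.0961 = 0.9039
φ_{22} = 0.6209 / 0.9039 = 0.687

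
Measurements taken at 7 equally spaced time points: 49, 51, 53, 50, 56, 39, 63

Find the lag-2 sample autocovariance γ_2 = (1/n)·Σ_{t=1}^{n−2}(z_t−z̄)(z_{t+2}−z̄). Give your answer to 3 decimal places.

10.560

Mean z̄ = (49 + 51 + 53 + 50 + 56 + 39 + 63)/7 = 51.5714
Σ_{t=1}^{5}(z_t−z̄)(z_{t+2}−z̄) = 73.9184
γ_2 = 73.9184 / 7 = 10.560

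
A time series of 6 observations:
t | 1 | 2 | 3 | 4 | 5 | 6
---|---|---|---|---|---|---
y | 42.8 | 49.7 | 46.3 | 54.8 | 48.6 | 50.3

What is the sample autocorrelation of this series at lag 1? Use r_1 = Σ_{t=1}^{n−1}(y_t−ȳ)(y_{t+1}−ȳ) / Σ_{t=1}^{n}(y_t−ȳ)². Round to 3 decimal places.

Mean ȳ = (42.8 + 49.7 + 46.3 + 54.8 + 48.6 + 50.3)/6 = 48.7500
Deviations from mean: -5.9500, 0.9500, -2.4500, 6.0500, -0.1500, 1.5500
Σ(y_t−ȳ)(y_{t+1}−ȳ) = (-5.6525) + (-2.3275) + (-14.8225) + (-0.9075) + (-0.2325) = -23.9425
Denominator Σ(y_t−ȳ)² = 81.3350
r_1 = -23.9425 / 81.3350 = -0.294

-0.294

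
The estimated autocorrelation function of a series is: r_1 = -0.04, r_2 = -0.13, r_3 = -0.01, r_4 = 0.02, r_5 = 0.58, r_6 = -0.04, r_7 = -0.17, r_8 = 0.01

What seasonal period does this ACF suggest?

The largest autocorrelation is r_5 = 0.58; the remaining lags stay at or below 0.02.
The dominant spike at lag 5 indicates a seasonal period of 5.

5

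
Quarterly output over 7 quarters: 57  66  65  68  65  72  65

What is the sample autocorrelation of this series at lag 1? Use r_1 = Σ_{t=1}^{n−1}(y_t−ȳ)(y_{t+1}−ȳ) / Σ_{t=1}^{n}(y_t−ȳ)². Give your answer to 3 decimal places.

-0.106

Mean ȳ = (57 + 66 + 65 + 68 + 65 + 72 + 65)/7 = 65.4286
Deviations from mean: -8.4286, 0.5714, -0.4286, 2.5714, -0.4286, 6.5714, -0.4286
Σ(y_t−ȳ)(y_{t+1}−ȳ) = (-4.8163) + (-0.2449) + (-1.1020) + (-1.1020) + (-2.8163) + (-2.8163) = -12.8980
Denominator Σ(y_t−ȳ)² = 121.7143
r_1 = -12.8980 / 121.7143 = -0.106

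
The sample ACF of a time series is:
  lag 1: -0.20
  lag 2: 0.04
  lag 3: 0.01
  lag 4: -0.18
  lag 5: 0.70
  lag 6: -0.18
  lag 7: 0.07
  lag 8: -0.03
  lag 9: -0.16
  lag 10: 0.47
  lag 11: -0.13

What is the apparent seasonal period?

The largest autocorrelation is r_5 = 0.70, with a weaker echo at lag 10 (0.47); the remaining lags stay at or below 0.07.
The dominant spike at lag 5 indicates a seasonal period of 5.

5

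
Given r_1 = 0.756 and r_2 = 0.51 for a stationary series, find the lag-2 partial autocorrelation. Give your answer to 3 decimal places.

φ_{22} = (r_2 − r_1²) / (1 − r_1²)
r_1² = (0.756)² = 0.571536
Numerator = 0.51 − 0.5715 = -0.0615; denominator = 1 − 0.5715 = 0.4285
φ_{22} = -0.0615 / 0.4285 = -0.144

-0.144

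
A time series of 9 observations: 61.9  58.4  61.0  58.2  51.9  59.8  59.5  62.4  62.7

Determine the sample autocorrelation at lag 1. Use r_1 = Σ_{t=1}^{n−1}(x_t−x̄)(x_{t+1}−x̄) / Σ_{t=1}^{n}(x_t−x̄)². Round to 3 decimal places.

Mean x̄ = (61.9 + 58.4 + 61.0 + 58.2 + 51.9 + 59.8 + 59.5 + 62.4 + 62.7)/9 = 59.5333
Numerator Σ_{t=1}^{8}(x_t−x̄)(x_{t+1}−x̄) = 10.8156
Denominator Σ(x_t−x̄)² = 87.4000
r_1 = 10.8156 / 87.4000 = 0.124

0.124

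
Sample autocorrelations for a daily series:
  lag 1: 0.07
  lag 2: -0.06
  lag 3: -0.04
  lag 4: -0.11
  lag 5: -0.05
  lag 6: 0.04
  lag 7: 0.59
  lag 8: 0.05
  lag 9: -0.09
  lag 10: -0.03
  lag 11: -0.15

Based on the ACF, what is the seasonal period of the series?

7

The largest autocorrelation is r_7 = 0.59; the remaining lags stay at or below 0.07.
The dominant spike at lag 7 indicates a seasonal period of 7.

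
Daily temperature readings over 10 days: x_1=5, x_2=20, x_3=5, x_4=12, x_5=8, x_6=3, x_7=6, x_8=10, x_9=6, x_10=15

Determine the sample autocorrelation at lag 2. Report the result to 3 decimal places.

0.185

Mean x̄ = (5 + 20 + 5 + 12 + 8 + 3 + 6 + 10 + 6 + 15)/10 = 9.0000
Numerator Σ_{t=1}^{8}(x_t−x̄)(x_{t+2}−x̄) = 47.0000
Denominator Σ(x_t−x̄)² = 254.0000
r_2 = 47.0000 / 254.0000 = 0.185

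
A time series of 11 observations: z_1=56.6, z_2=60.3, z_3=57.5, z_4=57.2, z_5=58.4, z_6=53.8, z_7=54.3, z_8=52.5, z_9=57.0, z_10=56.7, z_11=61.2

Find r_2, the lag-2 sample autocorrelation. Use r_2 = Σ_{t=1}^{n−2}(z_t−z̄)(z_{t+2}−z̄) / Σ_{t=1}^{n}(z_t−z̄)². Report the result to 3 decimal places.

0.165

Mean z̄ = (56.6 + 60.3 + 57.5 + 57.2 + 58.4 + 53.8 + 54.3 + 52.5 + 57.0 + 56.7 + 61.2)/11 = 56.8636
Numerator Σ_{t=1}^{9}(z_t−z̄)(z_{t+2}−z̄) = 11.3210
Denominator Σ(z_t−z̄)² = 68.6055
r_2 = 11.3210 / 68.6055 = 0.165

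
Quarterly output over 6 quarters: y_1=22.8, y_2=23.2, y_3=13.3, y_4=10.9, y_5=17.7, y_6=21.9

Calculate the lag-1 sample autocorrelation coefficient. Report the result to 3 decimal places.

Mean ȳ = (22.8 + 23.2 + 13.3 + 10.9 + 17.7 + 21.9)/6 = 18.3000
Deviations from mean: 4.5000, 4.9000, -5.0000, -7.4000, -0.6000, 3.6000
Numerator Σ_{t=1}^{5}(y_t−ȳ)(y_{t+1}−ȳ) = 36.8300
Denominator Σ(y_t−ȳ)² = 137.3400
r_1 = 36.8300 / 137.3400 = 0.268

0.268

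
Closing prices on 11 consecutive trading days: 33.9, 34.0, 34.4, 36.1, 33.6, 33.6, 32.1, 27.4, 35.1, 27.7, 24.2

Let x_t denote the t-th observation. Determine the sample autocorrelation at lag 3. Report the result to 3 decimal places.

Mean x̄ = (33.9 + 34.0 + 34.4 + 36.1 + 33.6 + 33.6 + 32.1 + 27.4 + 35.1 + 27.7 + 24.2)/11 = 32.0091
Numerator Σ_{t=1}^{8}(x_t−x̄)(x_{t+3}−x̄) = 48.2643
Denominator Σ(x_t−x̄)² = 145.4091
r_3 = 48.2643 / 145.4091 = 0.332

0.332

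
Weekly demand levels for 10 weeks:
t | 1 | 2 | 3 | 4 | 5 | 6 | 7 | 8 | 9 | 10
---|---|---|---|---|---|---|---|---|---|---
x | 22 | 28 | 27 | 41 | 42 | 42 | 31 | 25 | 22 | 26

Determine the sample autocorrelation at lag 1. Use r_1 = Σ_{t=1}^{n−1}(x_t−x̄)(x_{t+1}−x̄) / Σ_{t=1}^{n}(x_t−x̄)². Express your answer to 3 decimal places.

0.566

Mean x̄ = (22 + 28 + 27 + 41 + 42 + 42 + 31 + 25 + 22 + 26)/10 = 30.6000
Numerator Σ_{t=1}^{9}(x_t−x̄)(x_{t+1}−x̄) = 332.8400
Denominator Σ(x_t−x̄)² = 588.4000
r_1 = 332.8400 / 588.4000 = 0.566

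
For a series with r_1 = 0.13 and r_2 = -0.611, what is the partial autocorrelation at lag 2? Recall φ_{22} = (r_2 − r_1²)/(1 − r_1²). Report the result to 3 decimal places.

-0.639

φ_{22} = (r_2 − r_1²) / (1 − r_1²)
r_1² = (0.13)² = 0.0169
Numerator = -0.611 − 0.0169 = -0.6279; denominator = 1 − 0.0169 = 0.9831
φ_{22} = -0.6279 / 0.9831 = -0.639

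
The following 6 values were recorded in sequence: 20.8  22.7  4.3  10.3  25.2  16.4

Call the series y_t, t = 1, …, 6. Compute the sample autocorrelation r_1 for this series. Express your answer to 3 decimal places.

-0.087

Mean ȳ = (20.8 + 22.7 + 4.3 + 10.3 + 25.2 + 16.4)/6 = 16.6167
Deviations from mean: 4.1833, 6.0833, -12.3167, -6.3167, 8.5833, -0.2167
Numerator Σ_{t=1}^{5}(y_t−ȳ)(y_{t+1}−ȳ) = -27.7553
Denominator Σ(y_t−ȳ)² = 319.8283
r_1 = -27.7553 / 319.8283 = -0.087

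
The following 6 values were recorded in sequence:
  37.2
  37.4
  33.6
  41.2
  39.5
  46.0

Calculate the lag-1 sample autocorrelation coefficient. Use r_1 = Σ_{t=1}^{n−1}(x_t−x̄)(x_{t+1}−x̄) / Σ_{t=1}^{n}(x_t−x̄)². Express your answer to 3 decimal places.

Mean x̄ = (37.2 + 37.4 + 33.6 + 41.2 + 39.5 + 46.0)/6 = 39.1500
Deviations from mean: -1.9500, -1.7500, -5.5500, 2.0500, 0.3500, 6.8500
Σ(x_t−x̄)(x_{t+1}−x̄) = (3.4125) + (9.7125) + (-11.3775) + (0.7175) + (2.3975) = 4.8625
Denominator Σ(x_t−x̄)² = 88.9150
r_1 = 4.8625 / 88.9150 = 0.055

0.055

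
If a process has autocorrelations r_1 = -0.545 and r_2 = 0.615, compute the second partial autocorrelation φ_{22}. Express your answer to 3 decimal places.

φ_{22} = (r_2 − r_1²) / (1 − r_1²)
r_1² = (-0.545)² = 0.297025
Numerator = 0.615 − 0.2970 = 0.3180; denominator = 1 − 0.2970 = 0.7030
φ_{22} = 0.3180 / 0.7030 = 0.452

0.452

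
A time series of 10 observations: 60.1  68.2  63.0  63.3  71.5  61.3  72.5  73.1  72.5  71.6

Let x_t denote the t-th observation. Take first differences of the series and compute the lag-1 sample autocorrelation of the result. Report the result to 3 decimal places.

-0.636

First differences Δx: 8.1, -5.2, 0.3, 8.2, -10.2, 11.2, 0.6, -0.6, -0.9
Mean of differences = 1.2778
Numerator Σ(Δx_t−Δx̄)(Δx_{t+1}−Δx̄) = -239.3272
Denominator Σ(Δx_t−Δx̄)² = 376.2956
r_1(Δx) = -239.3272 / 376.2956 = -0.636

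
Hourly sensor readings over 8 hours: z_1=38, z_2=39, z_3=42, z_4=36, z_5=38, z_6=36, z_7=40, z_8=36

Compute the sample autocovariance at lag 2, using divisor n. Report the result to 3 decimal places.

Mean z̄ = (38 + 39 + 42 + 36 + 38 + 36 + 40 + 36)/8 = 38.1250
Σ_{t=1}^{6}(z_t−z̄)(z_{t+2}−z̄) = 5.9688
γ_2 = 5.9688 / 8 = 0.746

0.746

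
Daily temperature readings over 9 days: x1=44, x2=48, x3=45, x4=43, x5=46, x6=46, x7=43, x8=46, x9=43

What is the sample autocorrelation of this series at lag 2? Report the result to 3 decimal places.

Mean x̄ = (44 + 48 + 45 + 43 + 46 + 46 + 43 + 46 + 43)/9 = 44.8889
Σ(x_t−x̄)(x_{t+2}−x̄) = (-0.0988) + (-5.8765) + (0.1235) + (-2.0988) + (-2.0988) + (1.2346) + (3.5679) = -5.2469
Denominator Σ(x_t−x̄)² = 24.8889
r_2 = -5.2469 / 24.8889 = -0.211

-0.211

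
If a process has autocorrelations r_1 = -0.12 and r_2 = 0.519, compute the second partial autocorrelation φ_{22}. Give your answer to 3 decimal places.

0.512

φ_{22} = (r_2 − r_1²) / (1 − r_1²)
r_1² = (-0.12)² = 0.0144
Numerator = 0.519 − 0.0144 = 0.5046; denominator = 1 − 0.0144 = 0.9856
φ_{22} = 0.5046 / 0.9856 = 0.512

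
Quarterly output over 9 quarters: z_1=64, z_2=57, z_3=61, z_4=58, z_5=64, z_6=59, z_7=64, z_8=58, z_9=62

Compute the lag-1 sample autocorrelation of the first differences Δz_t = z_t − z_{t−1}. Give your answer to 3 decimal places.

First differences Δz: -7, 4, -3, 6, -5, 5, -6, 4
Mean of differences = -0.2500
Numerator Σ(Δz_t−Δz̄)(Δz_{t+1}−Δz̄) = -166.8125
Denominator Σ(Δz_t−Δz̄)² = 211.5000
r_1(Δz) = -166.8125 / 211.5000 = -0.789

-0.789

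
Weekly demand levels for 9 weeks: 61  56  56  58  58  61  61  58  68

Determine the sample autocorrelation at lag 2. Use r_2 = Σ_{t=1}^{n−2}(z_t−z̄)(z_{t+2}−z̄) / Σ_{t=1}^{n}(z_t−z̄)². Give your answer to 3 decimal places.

0.107

Mean z̄ = (61 + 56 + 56 + 58 + 58 + 61 + 61 + 58 + 68)/9 = 59.6667
Numerator Σ_{t=1}^{7}(z_t−z̄)(z_{t+2}−z̄) = 11.7778
Denominator Σ(z_t−z̄)² = 110.0000
r_2 = 11.7778 / 110.0000 = 0.107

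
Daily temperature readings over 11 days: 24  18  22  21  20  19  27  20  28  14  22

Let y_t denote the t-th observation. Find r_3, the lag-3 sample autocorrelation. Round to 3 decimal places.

-0.354

Mean ȳ = (24 + 18 + 22 + 21 + 20 + 19 + 27 + 20 + 28 + 14 + 22)/11 = 21.3636
Numerator Σ_{t=1}^{8}(y_t−ȳ)(y_{t+3}−ȳ) = -56.1240
Denominator Σ(y_t−ȳ)² = 158.5455
r_3 = -56.1240 / 158.5455 = -0.354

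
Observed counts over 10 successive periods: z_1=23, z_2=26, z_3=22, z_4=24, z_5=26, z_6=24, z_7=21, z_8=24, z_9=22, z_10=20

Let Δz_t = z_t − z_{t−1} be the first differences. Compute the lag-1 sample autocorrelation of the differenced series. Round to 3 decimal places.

-0.427

First differences Δz: 3, -4, 2, 2, -2, -3, 3, -2, -2
Mean of differences = -0.3333
Numerator Σ(Δz_t−Δz̄)(Δz_{t+1}−Δz̄) = -26.4444
Denominator Σ(Δz_t−Δz̄)² = 62.0000
r_1(Δz) = -26.4444 / 62.0000 = -0.427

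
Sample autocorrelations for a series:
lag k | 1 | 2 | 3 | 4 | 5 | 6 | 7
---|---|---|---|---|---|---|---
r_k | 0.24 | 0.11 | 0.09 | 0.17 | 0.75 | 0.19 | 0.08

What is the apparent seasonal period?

The largest autocorrelation is r_5 = 0.75; the remaining lags stay at or below 0.24. The elevated value at lag 1 (0.24), dropping to 0.11 at lag 2, reflects decaying short-term dependence rather than seasonality.
The dominant spike at lag 5 indicates a seasonal period of 5.

5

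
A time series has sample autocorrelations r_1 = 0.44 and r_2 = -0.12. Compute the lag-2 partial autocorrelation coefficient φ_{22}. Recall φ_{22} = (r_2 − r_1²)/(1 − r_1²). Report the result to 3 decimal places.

-0.389

φ_{22} = (r_2 − r_1²) / (1 − r_1²)
r_1² = (0.44)² = 0.1936
Numerator = -0.12 − 0.1936 = -0.3136; denominator = 1 − 0.1936 = 0.8064
φ_{22} = -0.3136 / 0.8064 = -0.389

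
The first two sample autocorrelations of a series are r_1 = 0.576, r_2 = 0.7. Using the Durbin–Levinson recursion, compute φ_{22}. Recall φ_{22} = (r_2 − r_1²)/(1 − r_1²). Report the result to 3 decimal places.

φ_{22} = (r_2 − r_1²) / (1 − r_1²)
r_1² = (0.576)² = 0.331776
Numerator = 0.7 − 0.3318 = 0.3682; denominator = 1 − 0.3318 = 0.6682
φ_{22} = 0.3682 / 0.6682 = 0.551

0.551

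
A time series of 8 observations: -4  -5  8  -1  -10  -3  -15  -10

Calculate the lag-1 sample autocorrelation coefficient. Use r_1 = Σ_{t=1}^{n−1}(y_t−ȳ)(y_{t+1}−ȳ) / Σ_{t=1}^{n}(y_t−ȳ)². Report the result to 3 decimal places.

Mean ȳ = (-4 − 5 + 8 − 1 − 10 − 3 − 15 − 10)/8 = -5.0000
Deviations from mean: 1.0000, 0.0000, 13.0000, 4.0000, -5.0000, 2.0000, -10.0000, -5.0000
Σ(y_t−ȳ)(y_{t+1}−ȳ) = (0.0000) + (0.0000) + (52.0000) + (-20.0000) + (-10.0000) + (-20.0000) + (50.0000) = 52.0000
Denominator Σ(y_t−ȳ)² = 340.0000
r_1 = 52.0000 / 340.0000 = 0.153

0.153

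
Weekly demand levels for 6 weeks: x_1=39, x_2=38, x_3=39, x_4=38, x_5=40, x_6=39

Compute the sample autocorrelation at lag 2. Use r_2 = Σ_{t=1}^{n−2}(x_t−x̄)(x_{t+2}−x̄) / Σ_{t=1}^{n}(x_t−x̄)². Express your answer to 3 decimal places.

0.275

Mean x̄ = (39 + 38 + 39 + 38 + 40 + 39)/6 = 38.8333
Deviations from mean: 0.1667, -0.8333, 0.1667, -0.8333, 1.1667, 0.1667
Σ(x_t−x̄)(x_{t+2}−x̄) = (0.0278) + (0.6944) + (0.1944) + (-0.1389) = 0.7778
Denominator Σ(x_t−x̄)² = 2.8333
r_2 = 0.7778 / 2.8333 = 0.275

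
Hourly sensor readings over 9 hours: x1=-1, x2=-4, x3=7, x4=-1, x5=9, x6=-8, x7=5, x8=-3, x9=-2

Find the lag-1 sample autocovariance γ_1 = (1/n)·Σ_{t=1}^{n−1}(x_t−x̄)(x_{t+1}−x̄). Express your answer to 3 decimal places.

Mean x̄ = (-1 − 4 + 7 − 1 + 9 − 8 + 5 − 3 − 2)/9 = 0.2222
Σ_{t=1}^{8}(x_t−x̄)(x_{t+1}−x̄) = -162.1605
γ_1 = -162.1605 / 9 = -18.018

-18.018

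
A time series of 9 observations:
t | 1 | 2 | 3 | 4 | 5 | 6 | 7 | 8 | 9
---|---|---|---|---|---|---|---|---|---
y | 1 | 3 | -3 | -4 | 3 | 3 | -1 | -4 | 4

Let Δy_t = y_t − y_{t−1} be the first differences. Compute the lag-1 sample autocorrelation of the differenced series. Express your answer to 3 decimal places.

First differences Δy: 2, -6, -1, 7, 0, -4, -3, 8
Mean of differences = 0.3750
Numerator Σ(Δy_t−Δȳ)(Δy_{t+1}−Δȳ) = -22.5156
Denominator Σ(Δy_t−Δȳ)² = 177.8750
r_1(Δy) = -22.5156 / 177.8750 = -0.127

-0.127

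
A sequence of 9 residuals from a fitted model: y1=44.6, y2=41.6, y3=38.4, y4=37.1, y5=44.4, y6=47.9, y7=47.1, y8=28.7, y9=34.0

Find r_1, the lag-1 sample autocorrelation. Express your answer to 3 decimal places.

Mean ȳ = (44.6 + 41.6 + 38.4 + 37.1 + 44.4 + 47.9 + 47.1 + 28.7 + 34.0)/9 = 40.4222
Numerator Σ_{t=1}^{8}(y_t−ȳ)(y_{t+1}−ȳ) = 72.7262
Denominator Σ(y_t−ȳ)² = 328.9556
r_1 = 72.7262 / 328.9556 = 0.221

0.221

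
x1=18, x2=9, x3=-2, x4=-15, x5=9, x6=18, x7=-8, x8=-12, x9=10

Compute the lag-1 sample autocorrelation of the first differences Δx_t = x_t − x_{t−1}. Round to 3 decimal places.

First differences Δx: -9, -11, -13, 24, 9, -26, -4, 22
Mean of differences = -1.0000
Numerator Σ(Δx_t−Δx̄)(Δx_{t+1}−Δx̄) = -94.0000
Denominator Σ(Δx_t−Δx̄)² = 2196.0000
r_1(Δx) = -94.0000 / 2196.0000 = -0.043

-0.043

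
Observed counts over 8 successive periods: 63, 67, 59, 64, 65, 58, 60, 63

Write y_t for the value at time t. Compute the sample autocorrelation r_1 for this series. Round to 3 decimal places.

Mean ȳ = (63 + 67 + 59 + 64 + 65 + 58 + 60 + 63)/8 = 62.3750
Deviations from mean: 0.6250, 4.6250, -3.3750, 1.6250, 2.6250, -4.3750, -2.3750, 0.6250
Σ(y_t−ȳ)(y_{t+1}−ȳ) = (2.8906) + (-15.6094) + (-5.4844) + (4.2656) + (-11.4844) + (10.3906) + (-1.4844) = -16.5156
Denominator Σ(y_t−ȳ)² = 67.8750
r_1 = -16.5156 / 67.8750 = -0.243

-0.243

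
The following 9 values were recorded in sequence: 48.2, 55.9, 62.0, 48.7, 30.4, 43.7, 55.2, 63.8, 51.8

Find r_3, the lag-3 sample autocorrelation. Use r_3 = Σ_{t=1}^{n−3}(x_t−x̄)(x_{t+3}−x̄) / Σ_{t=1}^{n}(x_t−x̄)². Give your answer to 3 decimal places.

Mean x̄ = (48.2 + 55.9 + 62.0 + 48.7 + 30.4 + 43.7 + 55.2 + 63.8 + 51.8)/9 = 51.0778
Numerator Σ_{t=1}^{6}(x_t−x̄)(x_{t+3}−x̄) = -451.6493
Denominator Σ(x_t−x̄)² = 817.8556
r_3 = -451.6493 / 817.8556 = -0.552

-0.552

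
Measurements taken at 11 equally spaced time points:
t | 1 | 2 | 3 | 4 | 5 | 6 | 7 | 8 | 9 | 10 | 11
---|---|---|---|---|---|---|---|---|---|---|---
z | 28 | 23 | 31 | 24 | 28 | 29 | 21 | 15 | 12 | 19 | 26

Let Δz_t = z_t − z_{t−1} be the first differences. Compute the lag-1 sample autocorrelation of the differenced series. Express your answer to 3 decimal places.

-0.096

First differences Δz: -5, 8, -7, 4, 1, -8, -6, -3, 7, 7
Mean of differences = -0.2000
Numerator Σ(Δz_t−Δz̄)(Δz_{t+1}−Δz̄) = -34.8400
Denominator Σ(Δz_t−Δz̄)² = 361.6000
r_1(Δz) = -34.8400 / 361.6000 = -0.096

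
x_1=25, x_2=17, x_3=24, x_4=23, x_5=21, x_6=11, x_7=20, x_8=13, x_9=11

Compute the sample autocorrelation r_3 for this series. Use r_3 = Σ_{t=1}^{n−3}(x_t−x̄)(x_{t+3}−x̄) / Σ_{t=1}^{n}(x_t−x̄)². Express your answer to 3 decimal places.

0.136

Mean x̄ = (25 + 17 + 24 + 23 + 21 + 11 + 20 + 13 + 11)/9 = 18.3333
Σ(x_t−x̄)(x_{t+3}−x̄) = (31.1111) + (-3.5556) + (-41.5556) + (7.7778) + (-14.2222) + (53.7778) = 33.3333
Denominator Σ(x_t−x̄)² = 246.0000
r_3 = 33.3333 / 246.0000 = 0.136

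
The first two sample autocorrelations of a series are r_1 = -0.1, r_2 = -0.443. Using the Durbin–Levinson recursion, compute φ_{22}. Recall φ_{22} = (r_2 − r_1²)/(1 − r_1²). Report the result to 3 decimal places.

φ_{22} = (r_2 − r_1²) / (1 − r_1²)
r_1² = (-0.1)² = 0.01
Numerator = -0.443 − 0.0100 = -0.4530; denominator = 1 − 0.0100 = 0.9900
φ_{22} = -0.4530 / 0.9900 = -0.458

-0.458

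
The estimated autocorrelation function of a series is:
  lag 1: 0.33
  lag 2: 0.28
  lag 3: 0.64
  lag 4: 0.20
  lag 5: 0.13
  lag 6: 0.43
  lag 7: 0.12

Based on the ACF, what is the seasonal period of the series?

3

The largest autocorrelation is r_3 = 0.64, with a weaker echo at lag 6 (0.43); the remaining lags stay at or below 0.33. The elevated value at lag 1 (0.33), dropping to 0.28 at lag 2, reflects decaying short-term dependence rather than seasonality.
The dominant spike at lag 3 indicates a seasonal period of 3.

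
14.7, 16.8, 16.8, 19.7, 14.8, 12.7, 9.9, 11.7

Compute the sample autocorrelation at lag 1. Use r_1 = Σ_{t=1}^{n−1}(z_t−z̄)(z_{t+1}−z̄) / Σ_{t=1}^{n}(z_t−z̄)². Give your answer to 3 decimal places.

Mean z̄ = (14.7 + 16.8 + 16.8 + 19.7 + 14.8 + 12.7 + 9.9 + 11.7)/8 = 14.6375
Deviations from mean: 0.0625, 2.1625, 2.1625, 5.0625, 0.1625, -1.9375, -4.7375, -2.9375
Σ(z_t−z̄)(z_{t+1}−z̄) = (0.1352) + (4.6764) + (10.9477) + (0.8227) + (-0.3148) + (9.1789) + (13.9164) = 39.3623
Denominator Σ(z_t−z̄)² = 69.8388
r_1 = 39.3623 / 69.8388 = 0.564

0.564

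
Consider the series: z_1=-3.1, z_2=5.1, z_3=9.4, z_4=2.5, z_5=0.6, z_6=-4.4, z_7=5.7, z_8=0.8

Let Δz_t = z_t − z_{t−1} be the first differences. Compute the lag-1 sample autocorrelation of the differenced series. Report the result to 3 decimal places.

First differences Δz: 8.2, 4.3, -6.9, -1.9, -5.0, 10.1, -4.9
Mean of differences = 0.5571
Numerator Σ(Δz_t−Δz̄)(Δz_{t+1}−Δz̄) = -72.4347
Denominator Σ(Δz_t−Δz̄)² = 285.7971
r_1(Δz) = -72.4347 / 285.7971 = -0.253

-0.253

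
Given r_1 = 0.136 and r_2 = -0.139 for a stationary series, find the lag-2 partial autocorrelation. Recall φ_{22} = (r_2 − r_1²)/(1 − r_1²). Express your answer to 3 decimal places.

-0.160

φ_{22} = (r_2 − r_1²) / (1 − r_1²)
r_1² = (0.136)² = 0.018496
Numerator = -0.139 − 0.0185 = -0.1575; denominator = 1 − 0.0185 = 0.9815
φ_{22} = -0.1575 / 0.9815 = -0.160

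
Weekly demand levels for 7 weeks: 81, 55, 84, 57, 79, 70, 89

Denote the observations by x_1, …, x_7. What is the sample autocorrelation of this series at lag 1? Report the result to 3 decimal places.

Mean x̄ = (81 + 55 + 84 + 57 + 79 + 70 + 89)/7 = 73.5714
Σ(x_t−x̄)(x_{t+1}−x̄) = (-137.9592) + (-193.6735) + (-172.8163) + (-89.9592) + (-19.3878) + (-55.1020) = -668.8980
Denominator Σ(x_t−x̄)² = 1063.7143
r_1 = -668.8980 / 1063.7143 = -0.629

-0.629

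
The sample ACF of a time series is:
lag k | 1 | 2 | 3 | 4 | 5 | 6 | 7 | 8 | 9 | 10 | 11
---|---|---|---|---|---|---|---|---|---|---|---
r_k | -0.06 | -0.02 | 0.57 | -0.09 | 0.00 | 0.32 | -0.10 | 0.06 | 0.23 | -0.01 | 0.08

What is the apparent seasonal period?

3

The largest autocorrelation is r_3 = 0.57, with weaker echoes at lags 6 (0.32) and 9 (0.23); the remaining lags stay at or below 0.08.
The dominant spike at lag 3 indicates a seasonal period of 3.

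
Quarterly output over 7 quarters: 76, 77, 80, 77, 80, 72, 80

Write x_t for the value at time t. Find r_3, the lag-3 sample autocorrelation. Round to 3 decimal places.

-0.301

Mean x̄ = (76 + 77 + 80 + 77 + 80 + 72 + 80)/7 = 77.4286
Deviations from mean: -1.4286, -0.4286, 2.5714, -0.4286, 2.5714, -5.4286, 2.5714
Numerator Σ_{t=1}^{4}(x_t−x̄)(x_{t+3}−x̄) = -15.5510
Denominator Σ(x_t−x̄)² = 51.7143
r_3 = -15.5510 / 51.7143 = -0.301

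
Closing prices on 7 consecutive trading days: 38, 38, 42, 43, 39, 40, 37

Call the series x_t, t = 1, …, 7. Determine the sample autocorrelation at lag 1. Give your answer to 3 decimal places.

0.124

Mean x̄ = (38 + 38 + 42 + 43 + 39 + 40 + 37)/7 = 39.5714
Deviations from mean: -1.5714, -1.5714, 2.4286, 3.4286, -0.5714, 0.4286, -2.5714
Numerator Σ_{t=1}^{6}(x_t−x̄)(x_{t+1}−x̄) = 3.6735
Denominator Σ(x_t−x̄)² = 29.7143
r_1 = 3.6735 / 29.7143 = 0.124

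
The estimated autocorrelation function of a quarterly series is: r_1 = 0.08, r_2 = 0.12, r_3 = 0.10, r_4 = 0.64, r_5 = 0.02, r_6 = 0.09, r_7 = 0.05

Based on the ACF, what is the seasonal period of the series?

4

The largest autocorrelation is r_4 = 0.64; the remaining lags stay at or below 0.12.
The dominant spike at lag 4 indicates a seasonal period of 4.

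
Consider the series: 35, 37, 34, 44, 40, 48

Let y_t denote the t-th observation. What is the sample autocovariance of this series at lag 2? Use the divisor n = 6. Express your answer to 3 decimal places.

8.185

Mean ȳ = (35 + 37 + 34 + 44 + 40 + 48)/6 = 39.6667
Deviations: -4.6667, -2.6667, -5.6667, 4.3333, 0.3333, 8.3333
Σ_{t=1}^{4}(y_t−ȳ)(y_{t+2}−ȳ) = 49.1111
γ_2 = 49.1111 / 6 = 8.185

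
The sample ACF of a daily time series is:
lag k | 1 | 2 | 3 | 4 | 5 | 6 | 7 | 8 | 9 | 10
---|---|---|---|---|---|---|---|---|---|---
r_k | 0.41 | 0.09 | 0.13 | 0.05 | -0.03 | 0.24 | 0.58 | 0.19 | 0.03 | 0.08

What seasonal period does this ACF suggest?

The largest autocorrelation is r_7 = 0.58; the remaining lags stay at or below 0.41. The elevated value at lag 1 (0.41), dropping to 0.09 at lag 2, reflects decaying short-term dependence rather than seasonality.
The dominant spike at lag 7 indicates a seasonal period of 7.

7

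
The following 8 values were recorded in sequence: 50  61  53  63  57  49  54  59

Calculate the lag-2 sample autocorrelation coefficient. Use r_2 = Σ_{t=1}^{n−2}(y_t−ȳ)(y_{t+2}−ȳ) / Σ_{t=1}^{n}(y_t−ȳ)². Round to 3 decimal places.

Mean ȳ = (50 + 61 + 53 + 63 + 57 + 49 + 54 + 59)/8 = 55.7500
Deviations from mean: -5.7500, 5.2500, -2.7500, 7.2500, 1.2500, -6.7500, -1.7500, 3.2500
Numerator Σ_{t=1}^{6}(y_t−ȳ)(y_{t+2}−ȳ) = -22.6250
Denominator Σ(y_t−ȳ)² = 181.5000
r_2 = -22.6250 / 181.5000 = -0.125

-0.125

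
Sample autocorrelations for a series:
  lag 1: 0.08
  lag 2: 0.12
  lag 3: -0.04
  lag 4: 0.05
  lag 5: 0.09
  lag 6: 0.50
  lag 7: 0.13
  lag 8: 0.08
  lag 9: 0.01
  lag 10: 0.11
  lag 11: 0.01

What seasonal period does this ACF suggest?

6

The largest autocorrelation is r_6 = 0.50; the remaining lags stay at or below 0.13.
The dominant spike at lag 6 indicates a seasonal period of 6.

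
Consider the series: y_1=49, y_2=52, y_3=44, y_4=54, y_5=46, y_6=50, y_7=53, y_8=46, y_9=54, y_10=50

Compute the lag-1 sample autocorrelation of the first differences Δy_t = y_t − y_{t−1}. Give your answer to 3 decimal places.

First differences Δy: 3, -8, 10, -8, 4, 3, -7, 8, -4
Mean of differences = 0.1111
Numerator Σ(Δy_t−Δȳ)(Δy_{t+1}−Δȳ) = -313.2346
Denominator Σ(Δy_t−Δȳ)² = 390.8889
r_1(Δy) = -313.2346 / 390.8889 = -0.801

-0.801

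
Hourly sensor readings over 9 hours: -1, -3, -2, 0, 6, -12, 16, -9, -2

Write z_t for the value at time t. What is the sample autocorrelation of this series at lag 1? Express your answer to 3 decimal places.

Mean z̄ = (-1 − 3 − 2 + 0 + 6 − 12 + 16 − 9 − 2)/9 = -0.7778
Numerator Σ_{t=1}^{8}(z_t−z̄)(z_{t+1}−z̄) = -384.7160
Denominator Σ(z_t−z̄)² = 529.5556
r_1 = -384.7160 / 529.5556 = -0.726

-0.726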